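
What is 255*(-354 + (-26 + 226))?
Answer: -39270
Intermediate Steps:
255*(-354 + (-26 + 226)) = 255*(-354 + 200) = 255*(-154) = -39270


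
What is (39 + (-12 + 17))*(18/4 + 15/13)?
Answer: 3234/13 ≈ 248.77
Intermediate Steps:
(39 + (-12 + 17))*(18/4 + 15/13) = (39 + 5)*(18*(¼) + 15*(1/13)) = 44*(9/2 + 15/13) = 44*(147/26) = 3234/13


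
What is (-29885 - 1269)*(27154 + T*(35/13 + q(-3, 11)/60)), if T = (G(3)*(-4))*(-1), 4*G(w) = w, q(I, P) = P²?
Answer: -110031457401/130 ≈ -8.4640e+8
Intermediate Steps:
G(w) = w/4
T = 3 (T = (((¼)*3)*(-4))*(-1) = ((¾)*(-4))*(-1) = -3*(-1) = 3)
(-29885 - 1269)*(27154 + T*(35/13 + q(-3, 11)/60)) = (-29885 - 1269)*(27154 + 3*(35/13 + 11²/60)) = -31154*(27154 + 3*(35*(1/13) + 121*(1/60))) = -31154*(27154 + 3*(35/13 + 121/60)) = -31154*(27154 + 3*(3673/780)) = -31154*(27154 + 3673/260) = -31154*7063713/260 = -110031457401/130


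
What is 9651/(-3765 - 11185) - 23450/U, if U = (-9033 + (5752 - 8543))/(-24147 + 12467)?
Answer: -255928707089/11048050 ≈ -23165.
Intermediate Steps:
U = 739/730 (U = (-9033 - 2791)/(-11680) = -11824*(-1/11680) = 739/730 ≈ 1.0123)
9651/(-3765 - 11185) - 23450/U = 9651/(-3765 - 11185) - 23450/739/730 = 9651/(-14950) - 23450*730/739 = 9651*(-1/14950) - 17118500/739 = -9651/14950 - 17118500/739 = -255928707089/11048050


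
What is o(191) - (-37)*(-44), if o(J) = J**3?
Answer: 6966243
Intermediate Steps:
o(191) - (-37)*(-44) = 191**3 - (-37)*(-44) = 6967871 - 1*1628 = 6967871 - 1628 = 6966243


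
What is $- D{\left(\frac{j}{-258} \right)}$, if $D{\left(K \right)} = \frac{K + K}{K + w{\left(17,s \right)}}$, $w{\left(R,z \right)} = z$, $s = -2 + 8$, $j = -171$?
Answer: $- \frac{38}{191} \approx -0.19895$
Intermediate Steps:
$s = 6$
$D{\left(K \right)} = \frac{2 K}{6 + K}$ ($D{\left(K \right)} = \frac{K + K}{K + 6} = \frac{2 K}{6 + K}$)
$- D{\left(\frac{j}{-258} \right)} = - \frac{2 \left(- \frac{171}{-258}\right)}{6 - \frac{171}{-258}} = - \frac{2 \left(\left(-171\right) \left(- \frac{1}{258}\right)\right)}{6 - - \frac{57}{86}} = - \frac{2 \cdot 57}{86 \left(6 + \frac{57}{86}\right)} = - \frac{2 \cdot 57}{86 \cdot \frac{573}{86}} = - \frac{2 \cdot 57 \cdot 86}{86 \cdot 573} = \left(-1\right) \frac{38}{191} = - \frac{38}{191}$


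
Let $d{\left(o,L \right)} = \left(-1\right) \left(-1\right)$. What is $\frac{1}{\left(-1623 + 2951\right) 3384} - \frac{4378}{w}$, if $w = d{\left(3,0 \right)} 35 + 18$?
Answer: $- \frac{19674521803}{238179456} \approx -82.604$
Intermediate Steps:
$d{\left(o,L \right)} = 1$
$w = 53$ ($w = 1 \cdot 35 + 18 = 35 + 18 = 53$)
$\frac{1}{\left(-1623 + 2951\right) 3384} - \frac{4378}{w} = \frac{1}{\left(-1623 + 2951\right) 3384} - \frac{4378}{53} = \frac{1}{1328} \cdot \frac{1}{3384} - \frac{4378}{53} = \frac{1}{4493952} - \frac{4378}{53} = - \frac{19674521803}{238179456}$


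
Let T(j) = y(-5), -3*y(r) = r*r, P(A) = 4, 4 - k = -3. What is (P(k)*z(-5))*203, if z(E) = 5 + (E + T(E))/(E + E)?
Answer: 15428/3 ≈ 5142.7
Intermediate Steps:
k = 7 (k = 4 - 1*(-3) = 4 + 3 = 7)
y(r) = -r²/3 (y(r) = -r*r/3 = -r²/3)
T(j) = -25/3 (T(j) = -⅓*(-5)² = -⅓*25 = -25/3)
z(E) = 5 + (-25/3 + E)/(2*E) (z(E) = 5 + (E - 25/3)/(E + E) = 5 + (-25/3 + E)/((2*E)) = 5 + (-25/3 + E)*(1/(2*E)) = 5 + (-25/3 + E)/(2*E))
(P(k)*z(-5))*203 = (4*((⅙)*(-25 + 33*(-5))/(-5)))*203 = (4*((⅙)*(-⅕)*(-25 - 165)))*203 = (4*((⅙)*(-⅕)*(-190)))*203 = (4*(19/3))*203 = (76/3)*203 = 15428/3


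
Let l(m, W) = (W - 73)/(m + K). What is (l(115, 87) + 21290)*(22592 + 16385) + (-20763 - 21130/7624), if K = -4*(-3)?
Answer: 401727964357089/484124 ≈ 8.2980e+8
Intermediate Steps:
K = 12
l(m, W) = (-73 + W)/(12 + m) (l(m, W) = (W - 73)/(m + 12) = (-73 + W)/(12 + m))
(l(115, 87) + 21290)*(22592 + 16385) + (-20763 - 21130/7624) = ((-73 + 87)/(12 + 115) + 21290)*(22592 + 16385) + (-20763 - 21130/7624) = (14/127 + 21290)*38977 + (-20763 - 21130/7624) = ((1/127)*14 + 21290)*38977 + (-20763 - 1*10565/3812) = (14/127 + 21290)*38977 + (-20763 - 10565/3812) = (2703844/127)*38977 - 79159121/3812 = 105387727588/127 - 79159121/3812 = 401727964357089/484124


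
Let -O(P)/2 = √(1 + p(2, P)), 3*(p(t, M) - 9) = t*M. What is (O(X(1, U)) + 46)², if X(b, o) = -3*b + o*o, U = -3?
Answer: 2172 - 184*√14 ≈ 1483.5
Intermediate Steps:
p(t, M) = 9 + M*t/3 (p(t, M) = 9 + (t*M)/3 = 9 + (M*t)/3 = 9 + M*t/3)
X(b, o) = o² - 3*b (X(b, o) = -3*b + o² = o² - 3*b)
O(P) = -2*√(10 + 2*P/3) (O(P) = -2*√(1 + (9 + (⅓)*P*2)) = -2*√(1 + (9 + 2*P/3)) = -2*√(10 + 2*P/3))
(O(X(1, U)) + 46)² = (-2*√(90 + 6*((-3)² - 3*1))/3 + 46)² = (-2*√(90 + 6*(9 - 3))/3 + 46)² = (-2*√(90 + 6*6)/3 + 46)² = (-2*√(90 + 36)/3 + 46)² = (-2*√14 + 46)² = (46 - 2*√14)²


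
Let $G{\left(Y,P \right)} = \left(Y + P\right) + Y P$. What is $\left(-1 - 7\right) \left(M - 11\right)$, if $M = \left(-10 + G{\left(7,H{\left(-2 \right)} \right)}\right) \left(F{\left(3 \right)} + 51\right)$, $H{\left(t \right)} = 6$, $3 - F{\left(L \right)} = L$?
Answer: $-18272$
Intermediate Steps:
$F{\left(L \right)} = 3 - L$
$G{\left(Y,P \right)} = P + Y + P Y$ ($G{\left(Y,P \right)} = \left(P + Y\right) + P Y = P + Y + P Y$)
$M = 2295$ ($M = \left(-10 + \left(6 + 7 + 6 \cdot 7\right)\right) \left(\left(3 - 3\right) + 51\right) = \left(-10 + \left(6 + 7 + 42\right)\right) \left(\left(3 - 3\right) + 51\right) = \left(-10 + 55\right) \left(0 + 51\right) = 45 \cdot 51 = 2295$)
$\left(-1 - 7\right) \left(M - 11\right) = \left(-1 - 7\right) \left(2295 - 11\right) = \left(-1 - 7\right) 2284 = \left(-8\right) 2284 = -18272$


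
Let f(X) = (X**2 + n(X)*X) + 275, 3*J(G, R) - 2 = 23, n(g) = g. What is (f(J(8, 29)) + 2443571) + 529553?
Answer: 26761841/9 ≈ 2.9735e+6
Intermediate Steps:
J(G, R) = 25/3 (J(G, R) = 2/3 + (1/3)*23 = 2/3 + 23/3 = 25/3)
f(X) = 275 + 2*X**2 (f(X) = (X**2 + X*X) + 275 = (X**2 + X**2) + 275 = 2*X**2 + 275 = 275 + 2*X**2)
(f(J(8, 29)) + 2443571) + 529553 = ((275 + 2*(25/3)**2) + 2443571) + 529553 = ((275 + 2*(625/9)) + 2443571) + 529553 = ((275 + 1250/9) + 2443571) + 529553 = (3725/9 + 2443571) + 529553 = 21995864/9 + 529553 = 26761841/9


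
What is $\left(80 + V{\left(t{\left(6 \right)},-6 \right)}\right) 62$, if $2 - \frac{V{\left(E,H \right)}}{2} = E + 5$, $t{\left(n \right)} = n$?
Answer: $3844$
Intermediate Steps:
$V{\left(E,H \right)} = -6 - 2 E$ ($V{\left(E,H \right)} = 4 - 2 \left(E + 5\right) = 4 - 2 \left(5 + E\right) = 4 - \left(10 + 2 E\right) = -6 - 2 E$)
$\left(80 + V{\left(t{\left(6 \right)},-6 \right)}\right) 62 = \left(80 - 18\right) 62 = 62 \cdot 62 = 3844$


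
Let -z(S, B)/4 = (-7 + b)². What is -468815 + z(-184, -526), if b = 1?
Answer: -468959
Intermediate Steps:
z(S, B) = -144 (z(S, B) = -4*(-7 + 1)² = -4*(-6)² = -4*36 = -144)
-468815 + z(-184, -526) = -468815 - 144 = -468959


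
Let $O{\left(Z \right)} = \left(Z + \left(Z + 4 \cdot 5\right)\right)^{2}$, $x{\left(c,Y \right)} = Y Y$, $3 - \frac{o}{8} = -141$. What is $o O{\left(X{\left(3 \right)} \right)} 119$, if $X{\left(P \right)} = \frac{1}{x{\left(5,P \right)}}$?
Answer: $\frac{504544768}{9} \approx 5.6061 \cdot 10^{7}$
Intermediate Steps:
$o = 1152$ ($o = 24 - -1128 = 24 + 1128 = 1152$)
$x{\left(c,Y \right)} = Y^{2}$
$X{\left(P \right)} = \frac{1}{P^{2}}$
$O{\left(Z \right)} = \left(20 + 2 Z\right)^{2}$ ($O{\left(Z \right)} = \left(Z + \left(Z + 20\right)\right)^{2} = \left(Z + \left(20 + Z\right)\right)^{2} = \left(20 + 2 Z\right)^{2}$)
$o O{\left(X{\left(3 \right)} \right)} 119 = 1152 \cdot 4 \left(10 + \frac{1}{9}\right)^{2} \cdot 119 = 1152 \cdot 4 \left(\frac{91}{9}\right)^{2} \cdot 119 = 1152 \cdot 4 \cdot \frac{8281}{81} \cdot 119 = 1152 \cdot \frac{33124}{81} \cdot 119 = \frac{4239872}{9} \cdot 119 = \frac{504544768}{9}$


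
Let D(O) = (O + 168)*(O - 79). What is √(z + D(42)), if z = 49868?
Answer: √42098 ≈ 205.18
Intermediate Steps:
D(O) = (-79 + O)*(168 + O) (D(O) = (168 + O)*(-79 + O) = (-79 + O)*(168 + O))
√(z + D(42)) = √(49868 + (-13272 + 42² + 89*42)) = √(49868 + (-13272 + 1764 + 3738)) = √(49868 - 7770) = √42098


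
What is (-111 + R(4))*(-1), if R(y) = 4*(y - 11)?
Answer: 139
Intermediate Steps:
R(y) = -44 + 4*y (R(y) = 4*(-11 + y) = -44 + 4*y)
(-111 + R(4))*(-1) = (-111 + (-44 + 4*4))*(-1) = (-111 + (-44 + 16))*(-1) = (-111 - 28)*(-1) = -139*(-1) = 139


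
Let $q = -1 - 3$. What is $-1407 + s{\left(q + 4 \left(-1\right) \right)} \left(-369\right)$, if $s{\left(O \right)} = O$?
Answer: $1545$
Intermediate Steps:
$q = -4$ ($q = -1 - 3 = -4$)
$-1407 + s{\left(q + 4 \left(-1\right) \right)} \left(-369\right) = -1407 + \left(-4 + 4 \left(-1\right)\right) \left(-369\right) = -1407 + \left(-4 - 4\right) \left(-369\right) = -1407 - -2952 = -1407 + 2952 = 1545$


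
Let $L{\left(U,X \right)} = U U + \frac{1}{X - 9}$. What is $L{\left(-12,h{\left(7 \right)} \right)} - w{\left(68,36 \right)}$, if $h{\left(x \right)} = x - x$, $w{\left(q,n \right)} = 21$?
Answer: $\frac{1106}{9} \approx 122.89$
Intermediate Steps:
$h{\left(x \right)} = 0$
$L{\left(U,X \right)} = U^{2} + \frac{1}{-9 + X}$
$L{\left(-12,h{\left(7 \right)} \right)} - w{\left(68,36 \right)} = \frac{1 - 9 \left(-12\right)^{2} + 0 \left(-12\right)^{2}}{-9 + 0} - 21 = \frac{1 - 1296 + 0 \cdot 144}{-9} - 21 = - \frac{1 - 1296 + 0}{9} - 21 = \left(- \frac{1}{9}\right) \left(-1295\right) - 21 = \frac{1295}{9} - 21 = \frac{1106}{9}$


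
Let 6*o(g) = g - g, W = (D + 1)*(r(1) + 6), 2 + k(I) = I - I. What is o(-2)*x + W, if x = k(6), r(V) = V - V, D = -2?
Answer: -6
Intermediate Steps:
r(V) = 0
k(I) = -2 (k(I) = -2 + (I - I) = -2 + 0 = -2)
x = -2
W = -6 (W = (-2 + 1)*(0 + 6) = -1*6 = -6)
o(g) = 0 (o(g) = (g - g)/6 = (⅙)*0 = 0)
o(-2)*x + W = 0*(-2) - 6 = 0 - 6 = -6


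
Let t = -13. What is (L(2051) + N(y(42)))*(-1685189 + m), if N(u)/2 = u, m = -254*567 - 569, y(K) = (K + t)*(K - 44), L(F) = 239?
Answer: -225062448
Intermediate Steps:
y(K) = (-44 + K)*(-13 + K) (y(K) = (K - 13)*(K - 44) = (-13 + K)*(-44 + K) = (-44 + K)*(-13 + K))
m = -144587 (m = -144018 - 569 = -144587)
N(u) = 2*u
(L(2051) + N(y(42)))*(-1685189 + m) = (239 + 2*(572 + 42² - 57*42))*(-1685189 - 144587) = (239 + 2*(572 + 1764 - 2394))*(-1829776) = (239 + 2*(-58))*(-1829776) = (239 - 116)*(-1829776) = 123*(-1829776) = -225062448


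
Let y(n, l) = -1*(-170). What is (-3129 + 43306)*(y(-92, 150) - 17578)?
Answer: -699401216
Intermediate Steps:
y(n, l) = 170
(-3129 + 43306)*(y(-92, 150) - 17578) = (-3129 + 43306)*(170 - 17578) = 40177*(-17408) = -699401216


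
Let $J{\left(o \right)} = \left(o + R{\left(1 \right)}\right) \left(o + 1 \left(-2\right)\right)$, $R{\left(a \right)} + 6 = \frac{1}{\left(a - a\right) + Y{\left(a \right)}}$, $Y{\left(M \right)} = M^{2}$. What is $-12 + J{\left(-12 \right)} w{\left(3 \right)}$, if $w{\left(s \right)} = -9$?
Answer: $-2154$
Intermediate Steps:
$R{\left(a \right)} = -6 + \frac{1}{a^{2}}$ ($R{\left(a \right)} = -6 + \frac{1}{\left(a - a\right) + a^{2}} = -6 + \frac{1}{0 + a^{2}} = -6 + \frac{1}{a^{2}}$)
$J{\left(o \right)} = \left(-5 + o\right) \left(-2 + o\right)$ ($J{\left(o \right)} = \left(o - \left(6 - 1^{-2}\right)\right) \left(o + 1 \left(-2\right)\right) = \left(o + \left(-6 + 1\right)\right) \left(o - 2\right) = \left(o - 5\right) \left(-2 + o\right) = \left(-5 + o\right) \left(-2 + o\right)$)
$-12 + J{\left(-12 \right)} w{\left(3 \right)} = -12 + \left(10 + \left(-12\right)^{2} - -84\right) \left(-9\right) = -12 + \left(10 + 144 + 84\right) \left(-9\right) = -12 + 238 \left(-9\right) = -12 - 2142 = -2154$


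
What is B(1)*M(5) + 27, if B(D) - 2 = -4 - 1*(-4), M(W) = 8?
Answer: 43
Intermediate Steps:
B(D) = 2 (B(D) = 2 + (-4 - 1*(-4)) = 2 + (-4 + 4) = 2 + 0 = 2)
B(1)*M(5) + 27 = 2*8 + 27 = 16 + 27 = 43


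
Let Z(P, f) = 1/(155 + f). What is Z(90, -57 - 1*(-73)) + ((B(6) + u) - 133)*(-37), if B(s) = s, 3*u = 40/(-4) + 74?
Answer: 668554/171 ≈ 3909.7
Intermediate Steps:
u = 64/3 (u = (40/(-4) + 74)/3 = (40*(-¼) + 74)/3 = (-10 + 74)/3 = (⅓)*64 = 64/3 ≈ 21.333)
Z(90, -57 - 1*(-73)) + ((B(6) + u) - 133)*(-37) = 1/(155 + (-57 - 1*(-73))) + ((6 + 64/3) - 133)*(-37) = 1/(155 + (-57 + 73)) + (82/3 - 133)*(-37) = 1/(155 + 16) - 317/3*(-37) = 1/171 + 11729/3 = 668554/171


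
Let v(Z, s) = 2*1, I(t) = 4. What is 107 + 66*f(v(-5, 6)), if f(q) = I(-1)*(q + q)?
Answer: 1163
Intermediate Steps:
v(Z, s) = 2
f(q) = 8*q (f(q) = 4*(q + q) = 4*(2*q) = 8*q)
107 + 66*f(v(-5, 6)) = 107 + 66*(8*2) = 107 + 66*16 = 107 + 1056 = 1163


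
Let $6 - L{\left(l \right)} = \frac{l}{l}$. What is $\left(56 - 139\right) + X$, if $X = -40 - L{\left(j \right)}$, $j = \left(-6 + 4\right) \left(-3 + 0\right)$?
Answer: $-128$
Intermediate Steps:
$j = 6$ ($j = \left(-2\right) \left(-3\right) = 6$)
$L{\left(l \right)} = 5$ ($L{\left(l \right)} = 6 - \frac{l}{l} = 6 - 1 = 5$)
$X = -45$ ($X = -40 - 5 = -45$)
$\left(56 - 139\right) + X = \left(56 - 139\right) - 45 = -83 - 45 = -128$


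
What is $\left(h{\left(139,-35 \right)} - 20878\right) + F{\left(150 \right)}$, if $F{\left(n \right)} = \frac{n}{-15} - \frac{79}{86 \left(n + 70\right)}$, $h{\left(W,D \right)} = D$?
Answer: $- \frac{395863239}{18920} \approx -20923.0$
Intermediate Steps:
$F{\left(n \right)} = - \frac{79}{6020 + 86 n} - \frac{n}{15}$ ($F{\left(n \right)} = n \left(- \frac{1}{15}\right) - \frac{79}{86 \left(70 + n\right)} = - \frac{n}{15} - \frac{79}{6020 + 86 n} = - \frac{79}{6020 + 86 n} - \frac{n}{15}$)
$\left(h{\left(139,-35 \right)} - 20878\right) + F{\left(150 \right)} = \left(-35 - 20878\right) + \frac{-1185 - 903000 - 86 \cdot 150^{2}}{1290 \left(70 + 150\right)} = -20913 + \frac{-1185 - 903000 - 1935000}{1290 \cdot 220} = -20913 + \frac{1}{1290} \cdot \frac{1}{220} \left(-1185 - 903000 - 1935000\right) = -20913 + \frac{1}{1290} \cdot \frac{1}{220} \left(-2839185\right) = -20913 - \frac{189279}{18920} = - \frac{395863239}{18920}$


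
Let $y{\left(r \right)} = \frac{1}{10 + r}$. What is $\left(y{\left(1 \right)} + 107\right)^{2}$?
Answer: $\frac{1387684}{121} \approx 11468.0$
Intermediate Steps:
$\left(y{\left(1 \right)} + 107\right)^{2} = \left(\frac{1}{10 + 1} + 107\right)^{2} = \left(\frac{1}{11} + 107\right)^{2} = \left(\frac{1178}{11}\right)^{2} = \frac{1387684}{121}$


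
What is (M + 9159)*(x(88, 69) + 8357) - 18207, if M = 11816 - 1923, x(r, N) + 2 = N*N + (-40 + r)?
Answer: 250782321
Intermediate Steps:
x(r, N) = -42 + r + N² (x(r, N) = -2 + (N*N + (-40 + r)) = -2 + (N² + (-40 + r)) = -2 + (-40 + r + N²) = -42 + r + N²)
M = 9893
(M + 9159)*(x(88, 69) + 8357) - 18207 = (9893 + 9159)*((-42 + 88 + 69²) + 8357) - 18207 = 19052*((-42 + 88 + 4761) + 8357) - 18207 = 19052*(4807 + 8357) - 18207 = 19052*13164 - 18207 = 250800528 - 18207 = 250782321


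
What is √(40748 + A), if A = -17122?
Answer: √23626 ≈ 153.71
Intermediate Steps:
√(40748 + A) = √(40748 - 17122) = √23626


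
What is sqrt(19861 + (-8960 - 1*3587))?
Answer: sqrt(7314) ≈ 85.522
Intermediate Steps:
sqrt(19861 + (-8960 - 1*3587)) = sqrt(19861 + (-8960 - 3587)) = sqrt(19861 - 12547) = sqrt(7314)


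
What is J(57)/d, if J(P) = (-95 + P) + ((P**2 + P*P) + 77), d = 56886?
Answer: 2179/18962 ≈ 0.11491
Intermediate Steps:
J(P) = -18 + P + 2*P**2 (J(P) = (-95 + P) + ((P**2 + P**2) + 77) = (-95 + P) + (2*P**2 + 77) = (-95 + P) + (77 + 2*P**2) = -18 + P + 2*P**2)
J(57)/d = (-18 + 57 + 2*57**2)/56886 = (-18 + 57 + 2*3249)*(1/56886) = (-18 + 57 + 6498)*(1/56886) = 6537*(1/56886) = 2179/18962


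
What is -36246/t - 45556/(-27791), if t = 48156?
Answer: 197747025/223050566 ≈ 0.88656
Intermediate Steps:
-36246/t - 45556/(-27791) = -36246/48156 - 45556/(-27791) = -36246*1/48156 - 45556*(-1/27791) = -6041/8026 + 45556/27791 = 197747025/223050566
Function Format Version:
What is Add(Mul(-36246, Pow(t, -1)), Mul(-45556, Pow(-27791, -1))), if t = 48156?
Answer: Rational(197747025, 223050566) ≈ 0.88656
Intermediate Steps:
Add(Mul(-36246, Pow(t, -1)), Mul(-45556, Pow(-27791, -1))) = Add(Mul(-36246, Pow(48156, -1)), Mul(-45556, Pow(-27791, -1))) = Add(Mul(-36246, Rational(1, 48156)), Mul(-45556, Rational(-1, 27791))) = Add(Rational(-6041, 8026), Rational(45556, 27791)) = Rational(197747025, 223050566)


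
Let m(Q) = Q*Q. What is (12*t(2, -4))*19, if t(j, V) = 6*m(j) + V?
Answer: 4560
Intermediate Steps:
m(Q) = Q**2
t(j, V) = V + 6*j**2 (t(j, V) = 6*j**2 + V = V + 6*j**2)
(12*t(2, -4))*19 = (12*(-4 + 6*2**2))*19 = (12*(-4 + 6*4))*19 = (12*(-4 + 24))*19 = (12*20)*19 = 240*19 = 4560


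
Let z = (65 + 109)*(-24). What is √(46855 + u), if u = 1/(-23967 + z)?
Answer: 2*√1030847026382/9381 ≈ 216.46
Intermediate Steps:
z = -4176 (z = 174*(-24) = -4176)
u = -1/28143 (u = 1/(-23967 - 4176) = 1/(-28143) = -1/28143 ≈ -3.5533e-5)
√(46855 + u) = √(46855 - 1/28143) = √(1318640264/28143) = 2*√1030847026382/9381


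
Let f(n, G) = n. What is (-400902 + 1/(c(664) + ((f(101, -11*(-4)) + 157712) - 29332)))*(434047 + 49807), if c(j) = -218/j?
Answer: -8274246227752268036/42655583 ≈ -1.9398e+11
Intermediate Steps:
(-400902 + 1/(c(664) + ((f(101, -11*(-4)) + 157712) - 29332)))*(434047 + 49807) = (-400902 + 1/(-218/664 + ((101 + 157712) - 29332)))*(434047 + 49807) = (-400902 + 1/(-218*1/664 + (157813 - 29332)))*483854 = (-400902 + 1/(-109/332 + 128481))*483854 = (-400902 + 1/(42655583/332))*483854 = (-400902 + 332/42655583)*483854 = -17100708535534/42655583*483854 = -8274246227752268036/42655583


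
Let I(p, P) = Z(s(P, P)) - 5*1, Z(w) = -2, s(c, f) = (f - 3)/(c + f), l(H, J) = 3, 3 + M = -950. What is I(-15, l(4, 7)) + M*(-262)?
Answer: 249679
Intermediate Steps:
M = -953 (M = -3 - 950 = -953)
s(c, f) = (-3 + f)/(c + f)
I(p, P) = -7 (I(p, P) = -2 - 5*1 = -2 - 5 = -7)
I(-15, l(4, 7)) + M*(-262) = -7 - 953*(-262) = -7 + 249686 = 249679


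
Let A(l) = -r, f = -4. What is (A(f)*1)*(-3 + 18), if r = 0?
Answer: 0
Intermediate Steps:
A(l) = 0 (A(l) = -1*0 = 0)
(A(f)*1)*(-3 + 18) = (0*1)*(-3 + 18) = 0*15 = 0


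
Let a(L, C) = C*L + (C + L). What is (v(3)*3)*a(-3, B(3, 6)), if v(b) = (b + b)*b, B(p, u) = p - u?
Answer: 162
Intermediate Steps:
v(b) = 2*b² (v(b) = (2*b)*b = 2*b²)
a(L, C) = C + L + C*L
(v(3)*3)*a(-3, B(3, 6)) = ((2*3²)*3)*((3 - 1*6) - 3 + (3 - 1*6)*(-3)) = ((2*9)*3)*((3 - 6) - 3 + (3 - 6)*(-3)) = (18*3)*(-3 - 3 - 3*(-3)) = 54*(-3 - 3 + 9) = 54*3 = 162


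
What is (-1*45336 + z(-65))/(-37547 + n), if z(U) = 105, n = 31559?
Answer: 15077/1996 ≈ 7.5536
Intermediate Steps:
(-1*45336 + z(-65))/(-37547 + n) = (-1*45336 + 105)/(-37547 + 31559) = (-45336 + 105)/(-5988) = -45231*(-1/5988) = 15077/1996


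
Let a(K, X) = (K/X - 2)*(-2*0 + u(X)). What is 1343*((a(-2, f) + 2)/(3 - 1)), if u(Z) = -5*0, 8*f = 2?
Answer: 1343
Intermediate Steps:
f = ¼ (f = (⅛)*2 = ¼ ≈ 0.25000)
u(Z) = 0
a(K, X) = 0 (a(K, X) = (K/X - 2)*(-2*0 + 0) = (-2 + K/X)*(0 + 0) = (-2 + K/X)*0 = 0)
1343*((a(-2, f) + 2)/(3 - 1)) = 1343*((0 + 2)/(3 - 1)) = 1343*(2/2) = 1343*((½)*2) = 1343*1 = 1343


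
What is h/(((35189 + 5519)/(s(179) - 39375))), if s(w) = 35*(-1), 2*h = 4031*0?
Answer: 0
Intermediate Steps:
h = 0 (h = (4031*0)/2 = (½)*0 = 0)
s(w) = -35
h/(((35189 + 5519)/(s(179) - 39375))) = 0/(((35189 + 5519)/(-35 - 39375))) = 0/((40708/(-39410))) = 0/((40708*(-1/39410))) = 0/(-20354/19705) = 0*(-19705/20354) = 0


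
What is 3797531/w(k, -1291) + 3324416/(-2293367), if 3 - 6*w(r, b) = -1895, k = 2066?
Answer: 26124241959847/2176405283 ≈ 12003.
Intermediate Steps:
w(r, b) = 949/3 (w(r, b) = ½ - ⅙*(-1895) = ½ + 1895/6 = 949/3)
3797531/w(k, -1291) + 3324416/(-2293367) = 3797531/(949/3) + 3324416/(-2293367) = 3797531*(3/949) + 3324416*(-1/2293367) = 11392593/949 - 3324416/2293367 = 26124241959847/2176405283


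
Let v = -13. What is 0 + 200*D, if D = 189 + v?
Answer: 35200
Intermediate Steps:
D = 176 (D = 189 - 13 = 176)
0 + 200*D = 0 + 200*176 = 0 + 35200 = 35200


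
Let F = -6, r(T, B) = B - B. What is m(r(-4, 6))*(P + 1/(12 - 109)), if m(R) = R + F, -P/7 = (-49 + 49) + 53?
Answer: 215928/97 ≈ 2226.1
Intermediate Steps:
r(T, B) = 0
P = -371 (P = -7*((-49 + 49) + 53) = -7*(0 + 53) = -7*53 = -371)
m(R) = -6 + R (m(R) = R - 6 = -6 + R)
m(r(-4, 6))*(P + 1/(12 - 109)) = (-6 + 0)*(-371 + 1/(12 - 109)) = -6*(-371 + 1/(-97)) = -6*(-371 - 1/97) = -6*(-35988/97) = 215928/97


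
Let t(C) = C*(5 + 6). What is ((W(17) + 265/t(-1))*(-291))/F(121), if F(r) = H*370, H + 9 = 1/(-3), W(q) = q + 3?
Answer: -7857/22792 ≈ -0.34473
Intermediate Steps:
W(q) = 3 + q
t(C) = 11*C (t(C) = C*11 = 11*C)
H = -28/3 (H = -9 + 1/(-3) = -9 - 1/3 = -28/3 ≈ -9.3333)
F(r) = -10360/3 (F(r) = -28/3*370 = -10360/3)
((W(17) + 265/t(-1))*(-291))/F(121) = (((3 + 17) + 265/((11*(-1))))*(-291))/(-10360/3) = ((20 + 265/(-11))*(-291))*(-3/10360) = ((20 + 265*(-1/11))*(-291))*(-3/10360) = ((20 - 265/11)*(-291))*(-3/10360) = -45/11*(-291)*(-3/10360) = (13095/11)*(-3/10360) = -7857/22792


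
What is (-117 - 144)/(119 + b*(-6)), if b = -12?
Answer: -261/191 ≈ -1.3665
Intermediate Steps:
(-117 - 144)/(119 + b*(-6)) = (-117 - 144)/(119 - 12*(-6)) = -261/(119 + 72) = -261/191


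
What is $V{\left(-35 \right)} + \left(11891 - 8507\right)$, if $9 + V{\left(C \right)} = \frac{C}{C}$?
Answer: $3376$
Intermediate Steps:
$V{\left(C \right)} = -8$ ($V{\left(C \right)} = -9 + \frac{C}{C} = -9 + 1 = -8$)
$V{\left(-35 \right)} + \left(11891 - 8507\right) = -8 + \left(11891 - 8507\right) = -8 + 3384 = 3376$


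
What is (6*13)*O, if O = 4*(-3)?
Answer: -936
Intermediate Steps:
O = -12
(6*13)*O = (6*13)*(-12) = 78*(-12) = -936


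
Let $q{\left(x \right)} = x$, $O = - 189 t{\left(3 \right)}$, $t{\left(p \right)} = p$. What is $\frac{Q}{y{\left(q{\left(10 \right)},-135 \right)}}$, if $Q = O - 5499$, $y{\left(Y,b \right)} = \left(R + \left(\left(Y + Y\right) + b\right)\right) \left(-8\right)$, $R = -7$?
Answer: $- \frac{3033}{488} \approx -6.2152$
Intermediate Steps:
$O = -567$ ($O = \left(-189\right) 3 = -567$)
$y{\left(Y,b \right)} = 56 - 16 Y - 8 b$ ($y{\left(Y,b \right)} = \left(-7 + \left(\left(Y + Y\right) + b\right)\right) \left(-8\right) = \left(-7 + \left(2 Y + b\right)\right) \left(-8\right) = \left(-7 + \left(b + 2 Y\right)\right) \left(-8\right) = \left(-7 + b + 2 Y\right) \left(-8\right) = 56 - 16 Y - 8 b$)
$Q = -6066$ ($Q = -567 - 5499 = -6066$)
$\frac{Q}{y{\left(q{\left(10 \right)},-135 \right)}} = - \frac{6066}{56 - 160 - -1080} = - \frac{6066}{56 - 160 + 1080} = - \frac{6066}{976} = \left(-6066\right) \frac{1}{976} = - \frac{3033}{488}$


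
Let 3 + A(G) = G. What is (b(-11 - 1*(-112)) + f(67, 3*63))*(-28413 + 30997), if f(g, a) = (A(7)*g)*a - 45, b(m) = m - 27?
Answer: 130959704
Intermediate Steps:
A(G) = -3 + G
b(m) = -27 + m
f(g, a) = -45 + 4*a*g (f(g, a) = ((-3 + 7)*g)*a - 45 = (4*g)*a - 45 = 4*a*g - 45 = -45 + 4*a*g)
(b(-11 - 1*(-112)) + f(67, 3*63))*(-28413 + 30997) = ((-27 + (-11 - 1*(-112))) + (-45 + 4*(3*63)*67))*(-28413 + 30997) = ((-27 + (-11 + 112)) + (-45 + 4*189*67))*2584 = ((-27 + 101) + (-45 + 50652))*2584 = (74 + 50607)*2584 = 50681*2584 = 130959704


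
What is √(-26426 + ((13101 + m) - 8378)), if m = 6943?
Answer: 6*I*√410 ≈ 121.49*I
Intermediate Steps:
√(-26426 + ((13101 + m) - 8378)) = √(-26426 + ((13101 + 6943) - 8378)) = √(-26426 + (20044 - 8378)) = √(-26426 + 11666) = √(-14760) = 6*I*√410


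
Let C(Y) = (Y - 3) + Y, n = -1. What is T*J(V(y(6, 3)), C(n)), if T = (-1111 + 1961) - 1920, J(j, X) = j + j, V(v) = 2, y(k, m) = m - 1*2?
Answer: -4280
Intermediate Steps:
y(k, m) = -2 + m (y(k, m) = m - 2 = -2 + m)
C(Y) = -3 + 2*Y (C(Y) = (-3 + Y) + Y = -3 + 2*Y)
J(j, X) = 2*j
T = -1070 (T = 850 - 1920 = -1070)
T*J(V(y(6, 3)), C(n)) = -2140*2 = -1070*4 = -4280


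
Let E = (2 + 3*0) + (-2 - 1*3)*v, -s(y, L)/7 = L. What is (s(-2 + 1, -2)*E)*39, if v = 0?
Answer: 1092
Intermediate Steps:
s(y, L) = -7*L
E = 2 (E = (2 + 3*0) + (-2 - 1*3)*0 = (2 + 0) + (-2 - 3)*0 = 2 - 5*0 = 2 + 0 = 2)
(s(-2 + 1, -2)*E)*39 = (-7*(-2)*2)*39 = (14*2)*39 = 28*39 = 1092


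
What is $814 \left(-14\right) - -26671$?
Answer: $15275$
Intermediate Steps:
$814 \left(-14\right) - -26671 = -11396 + 26671 = 15275$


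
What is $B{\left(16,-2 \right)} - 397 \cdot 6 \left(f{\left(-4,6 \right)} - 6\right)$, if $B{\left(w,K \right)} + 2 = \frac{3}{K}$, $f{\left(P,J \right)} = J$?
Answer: $- \frac{7}{2} \approx -3.5$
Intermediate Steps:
$B{\left(w,K \right)} = -2 + \frac{3}{K}$
$B{\left(16,-2 \right)} - 397 \cdot 6 \left(f{\left(-4,6 \right)} - 6\right) = \left(-2 + \frac{3}{-2}\right) - 397 \cdot 6 \left(6 - 6\right) = \left(-2 + 3 \left(- \frac{1}{2}\right)\right) - 397 \cdot 6 \cdot 0 = \left(-2 - \frac{3}{2}\right) - 0 = - \frac{7}{2} + 0 = - \frac{7}{2}$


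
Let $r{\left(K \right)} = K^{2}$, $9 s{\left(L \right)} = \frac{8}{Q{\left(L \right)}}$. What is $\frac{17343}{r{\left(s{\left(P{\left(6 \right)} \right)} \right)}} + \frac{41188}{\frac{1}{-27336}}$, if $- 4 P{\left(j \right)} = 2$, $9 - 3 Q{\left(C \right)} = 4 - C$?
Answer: $- \frac{288221639961}{256} \approx -1.1259 \cdot 10^{9}$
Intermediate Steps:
$Q{\left(C \right)} = \frac{5}{3} + \frac{C}{3}$ ($Q{\left(C \right)} = 3 - \frac{4 - C}{3} = 3 + \left(- \frac{4}{3} + \frac{C}{3}\right) = \frac{5}{3} + \frac{C}{3}$)
$P{\left(j \right)} = - \frac{1}{2}$ ($P{\left(j \right)} = \left(- \frac{1}{4}\right) 2 = - \frac{1}{2}$)
$s{\left(L \right)} = \frac{8}{9 \left(\frac{5}{3} + \frac{L}{3}\right)}$ ($s{\left(L \right)} = \frac{8 \frac{1}{\frac{5}{3} + \frac{L}{3}}}{9} = \frac{8}{9 \left(\frac{5}{3} + \frac{L}{3}\right)}$)
$\frac{17343}{r{\left(s{\left(P{\left(6 \right)} \right)} \right)}} + \frac{41188}{\frac{1}{-27336}} = \frac{17343}{\left(\frac{8}{3 \left(5 - \frac{1}{2}\right)}\right)^{2}} + \frac{41188}{\frac{1}{-27336}} = \frac{17343}{\left(\frac{8}{3 \cdot \frac{9}{2}}\right)^{2}} + \frac{41188}{- \frac{1}{27336}} = \frac{17343}{\left(\frac{8}{3} \cdot \frac{2}{9}\right)^{2}} + 41188 \left(-27336\right) = \frac{17343}{\left(\frac{16}{27}\right)^{2}} - 1125915168 = \frac{17343}{\frac{256}{729}} - 1125915168 = 17343 \cdot \frac{729}{256} - 1125915168 = \frac{12643047}{256} - 1125915168 = - \frac{288221639961}{256}$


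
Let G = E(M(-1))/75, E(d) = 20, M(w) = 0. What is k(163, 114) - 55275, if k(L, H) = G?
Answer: -829121/15 ≈ -55275.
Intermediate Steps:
G = 4/15 (G = 20/75 = 20*(1/75) = 4/15 ≈ 0.26667)
k(L, H) = 4/15
k(163, 114) - 55275 = 4/15 - 55275 = -829121/15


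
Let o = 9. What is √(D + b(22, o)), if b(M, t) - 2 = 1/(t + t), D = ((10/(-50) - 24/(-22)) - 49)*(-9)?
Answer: √47375570/330 ≈ 20.858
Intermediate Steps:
D = 23814/55 (D = ((10*(-1/50) - 24*(-1/22)) - 49)*(-9) = ((-⅕ + 12/11) - 49)*(-9) = (49/55 - 49)*(-9) = -2646/55*(-9) = 23814/55 ≈ 432.98)
b(M, t) = 2 + 1/(2*t) (b(M, t) = 2 + 1/(t + t) = 2 + 1/(2*t))
√(D + b(22, o)) = √(23814/55 + (2 + (½)/9)) = √(23814/55 + (2 + (½)*(⅑))) = √(23814/55 + (2 + 1/18)) = √(23814/55 + 37/18) = √(430687/990) = √47375570/330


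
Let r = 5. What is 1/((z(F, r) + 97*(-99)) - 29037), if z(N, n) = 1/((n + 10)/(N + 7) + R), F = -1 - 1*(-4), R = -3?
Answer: -3/115922 ≈ -2.5879e-5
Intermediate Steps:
F = 3 (F = -1 + 4 = 3)
z(N, n) = 1/(-3 + (10 + n)/(7 + N)) (z(N, n) = 1/((n + 10)/(N + 7) - 3) = 1/((10 + n)/(7 + N) - 3) = 1/(-3 + (10 + n)/(7 + N)))
1/((z(F, r) + 97*(-99)) - 29037) = 1/(((7 + 3)/(-11 + 5 - 3*3) + 97*(-99)) - 29037) = 1/((10/(-11 + 5 - 9) - 9603) - 29037) = 1/((10/(-15) - 9603) - 29037) = 1/((-1/15*10 - 9603) - 29037) = 1/((-⅔ - 9603) - 29037) = 1/(-28811/3 - 29037) = 1/(-115922/3) = -3/115922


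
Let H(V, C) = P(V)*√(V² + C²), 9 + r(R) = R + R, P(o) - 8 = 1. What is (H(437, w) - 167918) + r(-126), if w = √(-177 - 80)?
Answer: -168179 + 18*√47678 ≈ -1.6425e+5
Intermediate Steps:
w = I*√257 (w = √(-257) = I*√257 ≈ 16.031*I)
P(o) = 9 (P(o) = 8 + 1 = 9)
r(R) = -9 + 2*R (r(R) = -9 + (R + R) = -9 + 2*R)
H(V, C) = 9*√(C² + V²) (H(V, C) = 9*√(V² + C²) = 9*√(C² + V²))
(H(437, w) - 167918) + r(-126) = (9*√((I*√257)² + 437²) - 167918) + (-9 + 2*(-126)) = (9*√(-257 + 190969) - 167918) + (-9 - 252) = (9*√190712 - 167918) - 261 = (9*(2*√47678) - 167918) - 261 = (18*√47678 - 167918) - 261 = (-167918 + 18*√47678) - 261 = -168179 + 18*√47678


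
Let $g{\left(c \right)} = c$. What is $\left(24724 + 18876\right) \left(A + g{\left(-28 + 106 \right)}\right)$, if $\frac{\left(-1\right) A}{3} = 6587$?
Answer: $-858178800$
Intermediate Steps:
$A = -19761$ ($A = \left(-3\right) 6587 = -19761$)
$\left(24724 + 18876\right) \left(A + g{\left(-28 + 106 \right)}\right) = \left(24724 + 18876\right) \left(-19761 + \left(-28 + 106\right)\right) = 43600 \left(-19761 + 78\right) = 43600 \left(-19683\right) = -858178800$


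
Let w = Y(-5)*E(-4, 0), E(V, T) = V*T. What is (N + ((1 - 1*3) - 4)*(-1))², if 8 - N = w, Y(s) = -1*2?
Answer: 196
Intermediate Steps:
Y(s) = -2
E(V, T) = T*V
w = 0 (w = -0*(-4) = -2*0 = 0)
N = 8 (N = 8 - 1*0 = 8 + 0 = 8)
(N + ((1 - 1*3) - 4)*(-1))² = (8 + ((1 - 1*3) - 4)*(-1))² = (8 + ((1 - 3) - 4)*(-1))² = (8 + (-2 - 4)*(-1))² = (8 - 6*(-1))² = (8 + 6)² = 14² = 196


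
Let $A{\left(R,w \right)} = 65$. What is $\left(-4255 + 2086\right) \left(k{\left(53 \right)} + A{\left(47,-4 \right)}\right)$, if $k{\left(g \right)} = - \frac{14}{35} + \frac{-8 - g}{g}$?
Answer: $- \frac{36469566}{265} \approx -1.3762 \cdot 10^{5}$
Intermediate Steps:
$k{\left(g \right)} = - \frac{2}{5} + \frac{-8 - g}{g}$ ($k{\left(g \right)} = \left(-14\right) \frac{1}{35} + \frac{-8 - g}{g} = - \frac{2}{5} + \frac{-8 - g}{g}$)
$\left(-4255 + 2086\right) \left(k{\left(53 \right)} + A{\left(47,-4 \right)}\right) = \left(-4255 + 2086\right) \left(\left(- \frac{7}{5} - \frac{8}{53}\right) + 65\right) = - 2169 \left(\left(- \frac{7}{5} - \frac{8}{53}\right) + 65\right) = - 2169 \left(- \frac{411}{265} + 65\right) = \left(-2169\right) \frac{16814}{265} = - \frac{36469566}{265}$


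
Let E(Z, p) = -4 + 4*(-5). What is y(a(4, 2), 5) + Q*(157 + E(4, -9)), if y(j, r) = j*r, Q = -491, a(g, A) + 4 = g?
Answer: -65303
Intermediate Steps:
a(g, A) = -4 + g
E(Z, p) = -24 (E(Z, p) = -4 - 20 = -24)
y(a(4, 2), 5) + Q*(157 + E(4, -9)) = (-4 + 4)*5 - 491*(157 - 24) = 0*5 - 491*133 = 0 - 65303 = -65303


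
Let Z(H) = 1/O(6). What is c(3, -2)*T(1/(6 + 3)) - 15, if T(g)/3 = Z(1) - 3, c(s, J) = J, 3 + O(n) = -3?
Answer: 4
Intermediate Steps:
O(n) = -6 (O(n) = -3 - 3 = -6)
Z(H) = -⅙ (Z(H) = 1/(-6) = -⅙)
T(g) = -19/2 (T(g) = 3*(-⅙ - 3) = 3*(-19/6) = -19/2)
c(3, -2)*T(1/(6 + 3)) - 15 = -2*(-19/2) - 15 = 19 - 15 = 4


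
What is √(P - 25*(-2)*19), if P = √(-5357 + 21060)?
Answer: √(950 + √15703) ≈ 32.792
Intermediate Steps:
P = √15703 ≈ 125.31
√(P - 25*(-2)*19) = √(√15703 - 25*(-2)*19) = √(√15703 + 50*19) = √(√15703 + 950) = √(950 + √15703)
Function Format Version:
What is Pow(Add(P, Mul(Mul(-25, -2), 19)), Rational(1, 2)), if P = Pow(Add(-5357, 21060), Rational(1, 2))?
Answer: Pow(Add(950, Pow(15703, Rational(1, 2))), Rational(1, 2)) ≈ 32.792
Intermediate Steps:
P = Pow(15703, Rational(1, 2)) ≈ 125.31
Pow(Add(P, Mul(Mul(-25, -2), 19)), Rational(1, 2)) = Pow(Add(Pow(15703, Rational(1, 2)), Mul(Mul(-25, -2), 19)), Rational(1, 2)) = Pow(Add(Pow(15703, Rational(1, 2)), Mul(50, 19)), Rational(1, 2)) = Pow(Add(Pow(15703, Rational(1, 2)), 950), Rational(1, 2)) = Pow(Add(950, Pow(15703, Rational(1, 2))), Rational(1, 2))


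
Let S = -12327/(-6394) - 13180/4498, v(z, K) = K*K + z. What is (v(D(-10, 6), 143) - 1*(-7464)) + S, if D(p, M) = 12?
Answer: 401550047013/14380106 ≈ 27924.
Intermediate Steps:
v(z, K) = z + K² (v(z, K) = K² + z = z + K²)
S = -14413037/14380106 (S = -12327*(-1/6394) - 13180*1/4498 = 12327/6394 - 6590/2249 = -14413037/14380106 ≈ -1.0023)
(v(D(-10, 6), 143) - 1*(-7464)) + S = ((12 + 143²) - 1*(-7464)) - 14413037/14380106 = ((12 + 20449) + 7464) - 14413037/14380106 = (20461 + 7464) - 14413037/14380106 = 27925 - 14413037/14380106 = 401550047013/14380106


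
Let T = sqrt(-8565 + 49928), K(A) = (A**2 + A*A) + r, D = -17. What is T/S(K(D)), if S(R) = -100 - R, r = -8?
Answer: -sqrt(41363)/670 ≈ -0.30355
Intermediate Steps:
K(A) = -8 + 2*A**2 (K(A) = (A**2 + A*A) - 8 = (A**2 + A**2) - 8 = 2*A**2 - 8 = -8 + 2*A**2)
T = sqrt(41363) ≈ 203.38
T/S(K(D)) = sqrt(41363)/(-100 - (-8 + 2*(-17)**2)) = sqrt(41363)/(-100 - (-8 + 2*289)) = sqrt(41363)/(-100 - (-8 + 578)) = sqrt(41363)/(-100 - 1*570) = sqrt(41363)/(-100 - 570) = sqrt(41363)/(-670) = sqrt(41363)*(-1/670) = -sqrt(41363)/670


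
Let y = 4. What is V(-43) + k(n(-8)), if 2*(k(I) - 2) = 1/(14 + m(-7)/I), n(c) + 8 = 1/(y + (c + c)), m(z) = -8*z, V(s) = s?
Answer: -56155/1372 ≈ -40.929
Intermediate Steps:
n(c) = -8 + 1/(4 + 2*c) (n(c) = -8 + 1/(4 + (c + c)) = -8 + 1/(4 + 2*c))
k(I) = 2 + 1/(2*(14 + 56/I)) (k(I) = 2 + 1/(2*(14 + (-8*(-7))/I)) = 2 + 1/(2*(14 + 56/I)))
V(-43) + k(n(-8)) = -43 + (224 + 57*((-31 - 16*(-8))/(2*(2 - 8))))/(28*(4 + (-31 - 16*(-8))/(2*(2 - 8)))) = -43 + (224 + 57*((1/2)*(-31 + 128)/(-6)))/(28*(4 + (1/2)*(-31 + 128)/(-6))) = -43 + (224 + 57*((1/2)*(-1/6)*97))/(28*(4 + (1/2)*(-1/6)*97)) = -43 + (224 + 57*(-97/12))/(28*(4 - 97/12)) = -43 + (224 - 1843/4)/(28*(-49/12)) = -43 + (1/28)*(-12/49)*(-947/4) = -43 + 2841/1372 = -56155/1372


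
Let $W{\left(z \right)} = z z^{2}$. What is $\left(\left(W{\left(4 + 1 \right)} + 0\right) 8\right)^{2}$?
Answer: $1000000$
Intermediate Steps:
$W{\left(z \right)} = z^{3}$
$\left(\left(W{\left(4 + 1 \right)} + 0\right) 8\right)^{2} = \left(\left(\left(4 + 1\right)^{3} + 0\right) 8\right)^{2} = \left(\left(5^{3} + 0\right) 8\right)^{2} = \left(\left(125 + 0\right) 8\right)^{2} = \left(125 \cdot 8\right)^{2} = 1000^{2} = 1000000$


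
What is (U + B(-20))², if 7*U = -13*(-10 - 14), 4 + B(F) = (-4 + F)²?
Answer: 18627856/49 ≈ 3.8016e+5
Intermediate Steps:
B(F) = -4 + (-4 + F)²
U = 312/7 (U = (-13*(-10 - 14))/7 = (-13*(-24))/7 = (⅐)*312 = 312/7 ≈ 44.571)
(U + B(-20))² = (312/7 + (-4 + (-4 - 20)²))² = (312/7 + (-4 + (-24)²))² = (312/7 + (-4 + 576))² = (312/7 + 572)² = (4316/7)² = 18627856/49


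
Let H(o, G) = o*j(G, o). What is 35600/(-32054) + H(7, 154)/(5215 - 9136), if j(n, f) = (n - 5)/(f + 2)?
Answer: -644860361/565576803 ≈ -1.1402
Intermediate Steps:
j(n, f) = (-5 + n)/(2 + f)
H(o, G) = o*(-5 + G)/(2 + o) (H(o, G) = o*((-5 + G)/(2 + o)) = o*(-5 + G)/(2 + o))
35600/(-32054) + H(7, 154)/(5215 - 9136) = 35600/(-32054) + (7*(-5 + 154)/(2 + 7))/(5215 - 9136) = 35600*(-1/32054) + (7*149/9)/(-3921) = -17800/16027 + (7*(⅑)*149)*(-1/3921) = -17800/16027 + (1043/9)*(-1/3921) = -17800/16027 - 1043/35289 = -644860361/565576803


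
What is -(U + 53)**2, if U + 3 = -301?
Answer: -63001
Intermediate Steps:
U = -304 (U = -3 - 301 = -304)
-(U + 53)**2 = -(-304 + 53)**2 = -1*(-251)**2 = -1*63001 = -63001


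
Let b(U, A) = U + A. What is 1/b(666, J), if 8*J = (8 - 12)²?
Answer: 1/668 ≈ 0.0014970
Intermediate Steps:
J = 2 (J = (8 - 12)²/8 = (⅛)*(-4)² = (⅛)*16 = 2)
b(U, A) = A + U
1/b(666, J) = 1/(2 + 666) = 1/668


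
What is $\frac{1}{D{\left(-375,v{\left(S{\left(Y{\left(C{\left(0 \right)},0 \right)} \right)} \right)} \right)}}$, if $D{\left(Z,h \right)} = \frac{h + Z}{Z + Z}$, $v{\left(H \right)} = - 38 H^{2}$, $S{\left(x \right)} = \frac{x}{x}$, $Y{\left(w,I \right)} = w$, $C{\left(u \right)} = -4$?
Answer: $\frac{750}{413} \approx 1.816$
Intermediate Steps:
$S{\left(x \right)} = 1$
$D{\left(Z,h \right)} = \frac{Z + h}{2 Z}$
$\frac{1}{D{\left(-375,v{\left(S{\left(Y{\left(C{\left(0 \right)},0 \right)} \right)} \right)} \right)}} = \frac{1}{\frac{1}{2} \frac{1}{-375} \left(-375 - 38 \cdot 1^{2}\right)} = \frac{1}{\frac{1}{2} \left(- \frac{1}{375}\right) \left(-375 - 38\right)} = \frac{1}{\frac{1}{2} \left(- \frac{1}{375}\right) \left(-413\right)} = \frac{1}{\frac{413}{750}} = \frac{750}{413}$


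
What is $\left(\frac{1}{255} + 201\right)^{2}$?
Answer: $\frac{2627177536}{65025} \approx 40403.0$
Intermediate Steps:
$\left(\frac{1}{255} + 201\right)^{2} = \left(\frac{51256}{255}\right)^{2} = \frac{2627177536}{65025}$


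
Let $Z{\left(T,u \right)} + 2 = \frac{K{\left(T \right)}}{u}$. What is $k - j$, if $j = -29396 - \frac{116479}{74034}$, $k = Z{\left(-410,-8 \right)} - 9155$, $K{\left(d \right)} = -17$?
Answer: $\frac{5994591709}{296136} \approx 20243.0$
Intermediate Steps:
$Z{\left(T,u \right)} = -2 - \frac{17}{u}$
$k = - \frac{73239}{8}$ ($k = \left(-2 - \frac{17}{-8}\right) - 9155 = \left(-2 - - \frac{17}{8}\right) - 9155 = \left(-2 + \frac{17}{8}\right) - 9155 = \frac{1}{8} - 9155 = - \frac{73239}{8} \approx -9154.9$)
$j = - \frac{2176419943}{74034}$ ($j = -29396 - \frac{116479}{74034} = - \frac{2176419943}{74034} \approx -29398.0$)
$k - j = - \frac{73239}{8} - - \frac{2176419943}{74034} = - \frac{73239}{8} + \frac{2176419943}{74034} = \frac{5994591709}{296136}$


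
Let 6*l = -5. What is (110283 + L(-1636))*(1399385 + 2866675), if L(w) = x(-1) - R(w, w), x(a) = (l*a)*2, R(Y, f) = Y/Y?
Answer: 470476739020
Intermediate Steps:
l = -⅚ (l = (⅙)*(-5) = -⅚ ≈ -0.83333)
R(Y, f) = 1
x(a) = -5*a/3 (x(a) = -5*a/6*2 = -5*a/3)
L(w) = ⅔ (L(w) = -5/3*(-1) - 1*1 = 5/3 - 1 = ⅔)
(110283 + L(-1636))*(1399385 + 2866675) = (110283 + ⅔)*(1399385 + 2866675) = (330851/3)*4266060 = 470476739020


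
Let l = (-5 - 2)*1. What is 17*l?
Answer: -119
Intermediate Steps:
l = -7 (l = -7*1 = -7)
17*l = 17*(-7) = -119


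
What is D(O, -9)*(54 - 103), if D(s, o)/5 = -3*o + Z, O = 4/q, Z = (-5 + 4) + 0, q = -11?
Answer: -6370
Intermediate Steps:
Z = -1 (Z = -1 + 0 = -1)
O = -4/11 (O = 4/(-11) = 4*(-1/11) = -4/11 ≈ -0.36364)
D(s, o) = -5 - 15*o (D(s, o) = 5*(-3*o - 1) = 5*(-1 - 3*o) = -5 - 15*o)
D(O, -9)*(54 - 103) = (-5 - 15*(-9))*(54 - 103) = (-5 + 135)*(-49) = 130*(-49) = -6370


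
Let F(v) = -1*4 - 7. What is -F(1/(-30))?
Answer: 11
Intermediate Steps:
F(v) = -11 (F(v) = -4 - 7 = -11)
-F(1/(-30)) = -1*(-11) = 11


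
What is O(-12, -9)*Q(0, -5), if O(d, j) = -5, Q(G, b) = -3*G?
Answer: 0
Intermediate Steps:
O(-12, -9)*Q(0, -5) = -(-15)*0 = -5*0 = 0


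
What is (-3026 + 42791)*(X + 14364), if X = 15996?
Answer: 1207265400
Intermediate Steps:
(-3026 + 42791)*(X + 14364) = (-3026 + 42791)*(15996 + 14364) = 39765*30360 = 1207265400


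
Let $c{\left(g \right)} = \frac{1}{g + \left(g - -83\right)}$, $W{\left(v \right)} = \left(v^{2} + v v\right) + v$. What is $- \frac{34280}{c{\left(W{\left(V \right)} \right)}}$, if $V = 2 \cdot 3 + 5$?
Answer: $-20190920$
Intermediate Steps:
$V = 11$ ($V = 6 + 5 = 11$)
$W{\left(v \right)} = v + 2 v^{2}$ ($W{\left(v \right)} = \left(v^{2} + v^{2}\right) + v = 2 v^{2} + v = v + 2 v^{2}$)
$c{\left(g \right)} = \frac{1}{83 + 2 g}$ ($c{\left(g \right)} = \frac{1}{g + \left(g + 83\right)} = \frac{1}{g + \left(83 + g\right)} = \frac{1}{83 + 2 g}$)
$- \frac{34280}{c{\left(W{\left(V \right)} \right)}} = - \frac{34280}{\frac{1}{83 + 2 \cdot 11 \left(1 + 2 \cdot 11\right)}} = - \frac{34280}{\frac{1}{83 + 2 \cdot 11 \left(1 + 22\right)}} = - \frac{34280}{\frac{1}{83 + 2 \cdot 11 \cdot 23}} = - \frac{34280}{\frac{1}{83 + 2 \cdot 253}} = - \frac{34280}{\frac{1}{83 + 506}} = - \frac{34280}{\frac{1}{589}} = - 34280 \frac{1}{\frac{1}{589}} = \left(-34280\right) 589 = -20190920$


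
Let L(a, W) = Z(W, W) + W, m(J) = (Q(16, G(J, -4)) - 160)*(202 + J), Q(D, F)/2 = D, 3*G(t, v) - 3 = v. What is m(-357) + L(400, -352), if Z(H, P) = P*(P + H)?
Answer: 267296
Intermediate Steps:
G(t, v) = 1 + v/3
Q(D, F) = 2*D
Z(H, P) = P*(H + P)
m(J) = -25856 - 128*J (m(J) = (2*16 - 160)*(202 + J) = (32 - 160)*(202 + J) = -128*(202 + J) = -25856 - 128*J)
L(a, W) = W + 2*W**2 (L(a, W) = W*(W + W) + W = W*(2*W) + W = 2*W**2 + W = W + 2*W**2)
m(-357) + L(400, -352) = (-25856 - 128*(-357)) - 352*(1 + 2*(-352)) = (-25856 + 45696) - 352*(1 - 704) = 19840 - 352*(-703) = 19840 + 247456 = 267296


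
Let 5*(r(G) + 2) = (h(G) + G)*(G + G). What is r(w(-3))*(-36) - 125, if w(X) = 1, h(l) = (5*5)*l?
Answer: -2137/5 ≈ -427.40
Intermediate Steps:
h(l) = 25*l
r(G) = -2 + 52*G²/5 (r(G) = -2 + ((25*G + G)*(G + G))/5 = -2 + ((26*G)*(2*G))/5 = -2 + (52*G²)/5 = -2 + 52*G²/5)
r(w(-3))*(-36) - 125 = (-2 + (52/5)*1²)*(-36) - 125 = (-2 + (52/5)*1)*(-36) - 125 = (-2 + 52/5)*(-36) - 125 = (42/5)*(-36) - 125 = -1512/5 - 125 = -2137/5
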